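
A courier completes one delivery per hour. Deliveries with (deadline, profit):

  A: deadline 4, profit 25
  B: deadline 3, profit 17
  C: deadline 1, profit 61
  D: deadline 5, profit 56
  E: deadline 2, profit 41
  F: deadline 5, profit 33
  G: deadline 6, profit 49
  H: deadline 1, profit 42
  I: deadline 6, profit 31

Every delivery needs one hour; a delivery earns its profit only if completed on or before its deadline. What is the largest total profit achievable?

Profit order: C=61 D=56 G=49 H=42 E=41 F=33 I=31 A=25 B=17
Assign: C→slot 1, D→slot 5, G→slot 6, H skipped, E→slot 2, F→slot 4, I→slot 3, A skipped, B skipped.
Slots: [1:C] [2:E] [3:I] [4:F] [5:D] [6:G]
Profit = 61 + 41 + 31 + 33 + 56 + 49 = 271

271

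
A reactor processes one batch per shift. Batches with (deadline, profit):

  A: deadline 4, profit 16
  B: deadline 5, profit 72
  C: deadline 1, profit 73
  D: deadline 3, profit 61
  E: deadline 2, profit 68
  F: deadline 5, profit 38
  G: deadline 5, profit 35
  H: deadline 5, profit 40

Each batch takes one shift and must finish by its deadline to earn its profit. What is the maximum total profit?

Take jobs in profit order; each goes to the latest open slot no later than its deadline.
Profit order: C=73 B=72 E=68 D=61 H=40 F=38 G=35 A=16
Assign: C→slot 1, B→slot 5, E→slot 2, D→slot 3, H→slot 4, F skipped, G skipped, A skipped.
Slots: [1:C] [2:E] [3:D] [4:H] [5:B]
Profit = 73 + 68 + 61 + 40 + 72 = 314

314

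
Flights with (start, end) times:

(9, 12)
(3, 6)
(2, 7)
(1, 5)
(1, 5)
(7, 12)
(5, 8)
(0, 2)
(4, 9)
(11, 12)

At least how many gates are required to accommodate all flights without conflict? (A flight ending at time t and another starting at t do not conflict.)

Events (time:±→running): 0:+→1 1:+→2 1:+→3 2:-→2 2:+→3 3:+→4 4:+→5 … peak 5.

5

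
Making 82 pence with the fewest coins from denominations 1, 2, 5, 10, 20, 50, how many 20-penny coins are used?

1

82 = 1×50 + 1×20 + 1×10 + 1×2
Count of 20: 1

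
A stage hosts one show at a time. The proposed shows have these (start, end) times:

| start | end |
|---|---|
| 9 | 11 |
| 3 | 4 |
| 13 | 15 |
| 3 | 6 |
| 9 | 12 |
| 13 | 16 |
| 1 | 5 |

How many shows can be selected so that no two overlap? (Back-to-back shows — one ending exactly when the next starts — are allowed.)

Order by finish time; keep every interval that doesn't clash with the previous kept one.
Sorted by end: (3,4)  (1,5)  (3,6)  (9,11)  (9,12)  (13,15)  (13,16)
take (3,4); skip (3,6); take (9,11); skip (9,12); take (13,15).
Selected 3 shows.

3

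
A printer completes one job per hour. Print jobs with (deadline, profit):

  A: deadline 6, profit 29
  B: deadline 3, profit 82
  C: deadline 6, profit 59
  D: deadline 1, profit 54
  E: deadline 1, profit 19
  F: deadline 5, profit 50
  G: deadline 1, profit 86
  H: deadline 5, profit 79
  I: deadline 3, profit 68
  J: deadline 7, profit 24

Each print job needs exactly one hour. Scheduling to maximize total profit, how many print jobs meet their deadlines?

7

Take jobs in profit order; each goes to the latest open slot no later than its deadline.
Profit order: G=86 B=82 H=79 I=68 C=59 D=54 F=50 A=29 J=24 E=19
Assign: G→slot 1, B→slot 3, H→slot 5, I→slot 2, C→slot 6, D skipped, F→slot 4, A skipped, J→slot 7, E skipped.
Slots: [1:G] [2:I] [3:B] [4:F] [5:H] [6:C] [7:J]
7 of 10 scheduled.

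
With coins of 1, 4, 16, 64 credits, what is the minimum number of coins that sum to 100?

4

Greedy: take as many of the largest coin as possible, then repeat with the remainder.
100 − 1×64→36 − 2×16→4 − 1×4→0
Total coins = 1 + 2 + 1 = 4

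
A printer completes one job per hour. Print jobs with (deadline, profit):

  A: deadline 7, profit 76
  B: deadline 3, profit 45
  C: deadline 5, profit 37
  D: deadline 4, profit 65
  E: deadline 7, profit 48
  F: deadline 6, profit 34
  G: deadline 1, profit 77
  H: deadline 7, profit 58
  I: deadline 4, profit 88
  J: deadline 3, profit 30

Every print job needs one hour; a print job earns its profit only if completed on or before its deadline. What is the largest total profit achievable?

457

Profit order: I=88 G=77 A=76 D=65 H=58 E=48 B=45 C=37 F=34 J=30
Assign: I→slot 4, G→slot 1, A→slot 7, D→slot 3, H→slot 6, E→slot 5, B→slot 2, C skipped, F skipped, J skipped.
Slots: [1:G] [2:B] [3:D] [4:I] [5:E] [6:H] [7:A]
Profit = 77 + 45 + 65 + 88 + 48 + 58 + 76 = 457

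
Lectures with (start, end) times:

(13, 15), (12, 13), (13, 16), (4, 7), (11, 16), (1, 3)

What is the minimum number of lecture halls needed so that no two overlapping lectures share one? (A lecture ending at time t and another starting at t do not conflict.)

Events (time:±→running): 1:+→1 3:-→0 4:+→1 7:-→0 11:+→1 12:+→2 13:-→1 13:+→2 13:+→3 … peak 3.

3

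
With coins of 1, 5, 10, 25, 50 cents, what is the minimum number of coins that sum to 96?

5

Greedy: take as many of the largest coin as possible, then repeat with the remainder.
96 − 1×50→46 − 1×25→21 − 2×10→1 − 1×1→0
Total coins = 1 + 1 + 2 + 1 = 5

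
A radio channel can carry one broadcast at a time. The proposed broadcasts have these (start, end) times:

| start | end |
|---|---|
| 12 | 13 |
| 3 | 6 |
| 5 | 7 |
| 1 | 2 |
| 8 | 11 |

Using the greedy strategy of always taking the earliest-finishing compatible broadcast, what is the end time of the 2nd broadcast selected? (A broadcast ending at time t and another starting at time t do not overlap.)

Sorted by end: (1,2)  (3,6)  (5,7)  (8,11)  (12,13)
take (1,2); take (3,6); take (8,11); take (12,13).
Selected: (1,2) (3,6) (8,11) (12,13)

6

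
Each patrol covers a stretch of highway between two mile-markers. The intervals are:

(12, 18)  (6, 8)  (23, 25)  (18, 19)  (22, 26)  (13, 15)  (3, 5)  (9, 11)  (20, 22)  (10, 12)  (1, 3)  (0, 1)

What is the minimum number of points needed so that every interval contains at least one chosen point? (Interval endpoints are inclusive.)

8

By right end: [0,1]  [1,3]  [3,5]  [6,8]  [9,11]  [10,12]  [13,15]  [12,18]  [18,19]  [20,22]  [23,25]  [22,26]
[0,1] uncovered → point at 1; [3,5] uncovered → point at 5; [6,8] uncovered → point at 8; [9,11] uncovered → point at 11; [13,15] uncovered → point at 15; [18,19] uncovered → point at 19; [20,22] uncovered → point at 22; [23,25] uncovered → point at 25.
Points: 1, 5, 8, 11, 15, 19, 22, 25 (8 total).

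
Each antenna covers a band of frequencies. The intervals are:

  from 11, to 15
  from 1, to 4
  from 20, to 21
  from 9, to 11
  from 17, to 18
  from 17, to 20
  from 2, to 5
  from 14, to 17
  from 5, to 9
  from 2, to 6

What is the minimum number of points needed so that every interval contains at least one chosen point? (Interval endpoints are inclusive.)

5

Sort by right endpoint; whenever an interval is uncovered, place a point at its right end.
By right end: [1,4]  [2,5]  [2,6]  [5,9]  [9,11]  [11,15]  [14,17]  [17,18]  [17,20]  [20,21]
[1,4] uncovered → point at 4; [5,9] uncovered → point at 9; [11,15] uncovered → point at 15; [17,18] uncovered → point at 18; [20,21] uncovered → point at 21.
Points: 4, 9, 15, 18, 21 (5 total).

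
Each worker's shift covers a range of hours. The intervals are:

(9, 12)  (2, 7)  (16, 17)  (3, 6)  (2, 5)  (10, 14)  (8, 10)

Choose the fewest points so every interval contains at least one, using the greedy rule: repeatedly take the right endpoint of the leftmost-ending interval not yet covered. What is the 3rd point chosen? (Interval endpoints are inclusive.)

17

Process intervals by earliest right end; each time one isn't hit yet, stab at its right endpoint.
By right end: [2,5]  [3,6]  [2,7]  [8,10]  [9,12]  [10,14]  [16,17]
[2,5] uncovered → point at 5; [8,10] uncovered → point at 10; [16,17] uncovered → point at 17.
Points: 5, 10, 17 (3 total).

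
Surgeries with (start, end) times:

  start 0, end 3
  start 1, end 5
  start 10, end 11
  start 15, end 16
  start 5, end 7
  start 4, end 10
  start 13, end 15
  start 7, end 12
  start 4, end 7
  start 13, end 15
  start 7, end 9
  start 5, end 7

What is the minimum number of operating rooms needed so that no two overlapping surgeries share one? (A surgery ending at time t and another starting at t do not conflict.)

Count concurrent intervals with a sweep; the peak is the room count.
Events (time:±→running): 0:+→1 1:+→2 3:-→1 4:+→2 4:+→3 5:-→2 5:+→3 5:+→4 … peak 4.

4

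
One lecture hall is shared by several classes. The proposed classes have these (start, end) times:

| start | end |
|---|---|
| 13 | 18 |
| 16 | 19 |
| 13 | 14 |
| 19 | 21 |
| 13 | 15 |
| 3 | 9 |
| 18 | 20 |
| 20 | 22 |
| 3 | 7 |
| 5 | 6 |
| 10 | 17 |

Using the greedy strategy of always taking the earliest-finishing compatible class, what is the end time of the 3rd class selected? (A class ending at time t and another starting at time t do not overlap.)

19

Greedy by earliest finish: after sorting by end time, pick each interval compatible with the last pick.
Sorted by end: (5,6)  (3,7)  (3,9)  (13,14)  (13,15)  (10,17)  (13,18)  (16,19)  (18,20)  (19,21)  (20,22)
take (5,6); take (13,14); skip (13,15); take (16,19); skip (18,20); take (19,21).
Selected: (5,6) (13,14) (16,19) (19,21)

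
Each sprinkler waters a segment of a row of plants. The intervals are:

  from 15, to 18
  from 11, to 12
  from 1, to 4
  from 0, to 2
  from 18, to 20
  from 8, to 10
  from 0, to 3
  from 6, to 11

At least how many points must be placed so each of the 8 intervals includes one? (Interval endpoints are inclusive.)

4

By right end: [0,2]  [0,3]  [1,4]  [8,10]  [6,11]  [11,12]  [15,18]  [18,20]
[0,2] uncovered → point at 2; [8,10] uncovered → point at 10; [11,12] uncovered → point at 12; [15,18] uncovered → point at 18.
Points: 2, 10, 12, 18 (4 total).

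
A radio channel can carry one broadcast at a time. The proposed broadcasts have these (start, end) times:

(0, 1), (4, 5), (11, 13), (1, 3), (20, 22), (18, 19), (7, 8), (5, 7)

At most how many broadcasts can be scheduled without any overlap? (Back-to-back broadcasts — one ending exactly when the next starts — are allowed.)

Greedy by earliest finish: after sorting by end time, pick each interval compatible with the last pick.
By end time: (0,1), (1,3), (4,5), (5,7), (7,8), (11,13), (18,19), (20,22).
Pick (0,1); next start ≥ 1 → (1,3); next start ≥ 3 → (4,5); next start ≥ 5 → (5,7); next start ≥ 7 → (7,8); next start ≥ 8 → (11,13); next start ≥ 13 → (18,19); next start ≥ 19 → (20,22).
Selected 8 broadcasts.

8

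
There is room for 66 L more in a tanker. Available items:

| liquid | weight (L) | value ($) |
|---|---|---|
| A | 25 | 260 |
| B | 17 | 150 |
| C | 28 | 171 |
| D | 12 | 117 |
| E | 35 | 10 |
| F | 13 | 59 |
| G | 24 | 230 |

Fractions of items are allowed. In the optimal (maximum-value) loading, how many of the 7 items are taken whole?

3

Sort by value per unit weight and fill in that order.
Order: A (260/25=10.40) > D (117/12=9.75) > G (230/24=9.58) > B (150/17=8.82) > C (171/28=6.11) > F (59/13=4.54) > E (10/35=0.29)
Fill: take A (25 @ 260) → take D (12 @ 117) → take G (24 @ 230) → take 5/17 of B → 44.12; 66/66 used.
3 item(s) taken whole; one partial (take 5/17 of B).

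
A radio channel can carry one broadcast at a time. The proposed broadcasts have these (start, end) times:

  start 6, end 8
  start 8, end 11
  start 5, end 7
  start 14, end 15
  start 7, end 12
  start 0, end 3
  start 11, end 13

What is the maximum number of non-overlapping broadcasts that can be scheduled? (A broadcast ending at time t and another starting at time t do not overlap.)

5

Greedy by earliest finish: after sorting by end time, pick each interval compatible with the last pick.
Sorted by end: (0,3)  (5,7)  (6,8)  (8,11)  (7,12)  (11,13)  (14,15)
take (0,3); take (5,7); take (8,11); skip (7,12); take (11,13); take (14,15).
Selected 5 broadcasts.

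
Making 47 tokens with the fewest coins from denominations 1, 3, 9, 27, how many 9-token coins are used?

2

47 = 1×27 + 2×9 + 2×1
Count of 9: 2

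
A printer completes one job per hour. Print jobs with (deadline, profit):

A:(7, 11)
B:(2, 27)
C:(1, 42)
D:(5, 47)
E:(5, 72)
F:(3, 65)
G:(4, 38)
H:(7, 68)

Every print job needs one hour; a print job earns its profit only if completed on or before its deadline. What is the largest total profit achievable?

By profit: E(d5,72), H(d7,68), F(d3,65), D(d5,47), C(d1,42), G(d4,38), B(d2,27), A(d7,11)
E→slot 5; H→slot 7; F→slot 3; D→slot 4; C→slot 1; G→slot 2; B skipped; A→slot 6.
Profit = 42 + 38 + 65 + 47 + 72 + 11 + 68 = 343

343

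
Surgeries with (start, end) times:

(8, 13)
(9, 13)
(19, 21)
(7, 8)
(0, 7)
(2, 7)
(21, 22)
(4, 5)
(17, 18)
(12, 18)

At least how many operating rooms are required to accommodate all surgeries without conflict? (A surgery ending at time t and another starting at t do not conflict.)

The answer is the maximum number of intervals overlapping at any instant.
starts: [0, 2, 4, 7, 8, 9, 12, 17, 19, 21]
ends:   [5, 7, 7, 8, 13, 13, 18, 18, 21, 22]
s0→1 s2→2 s4→3  — peak 3.

3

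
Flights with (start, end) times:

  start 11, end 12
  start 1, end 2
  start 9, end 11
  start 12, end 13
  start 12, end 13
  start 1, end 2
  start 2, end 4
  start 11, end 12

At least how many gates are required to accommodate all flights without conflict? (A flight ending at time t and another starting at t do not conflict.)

2

Events (time:±→running): 1:+→1 1:+→2 … peak 2.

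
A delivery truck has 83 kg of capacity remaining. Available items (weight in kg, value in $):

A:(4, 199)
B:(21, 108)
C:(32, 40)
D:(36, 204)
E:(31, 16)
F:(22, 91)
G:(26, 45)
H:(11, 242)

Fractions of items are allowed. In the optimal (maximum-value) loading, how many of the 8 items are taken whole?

4

Greedy by value/weight ratio, highest first.
Order: A (199/4=49.75) > H (242/11=22.00) > D (204/36=5.67) > B (108/21=5.14) > F (91/22=4.14) > G (45/26=1.73) > C (40/32=1.25) > E (16/31=0.52)
Fill: take A (4 @ 199) → take H (11 @ 242) → take D (36 @ 204) → take B (21 @ 108) → take 11/22 of F → 45.50; 83/83 used.
4 item(s) taken whole; one partial (take 11/22 of F).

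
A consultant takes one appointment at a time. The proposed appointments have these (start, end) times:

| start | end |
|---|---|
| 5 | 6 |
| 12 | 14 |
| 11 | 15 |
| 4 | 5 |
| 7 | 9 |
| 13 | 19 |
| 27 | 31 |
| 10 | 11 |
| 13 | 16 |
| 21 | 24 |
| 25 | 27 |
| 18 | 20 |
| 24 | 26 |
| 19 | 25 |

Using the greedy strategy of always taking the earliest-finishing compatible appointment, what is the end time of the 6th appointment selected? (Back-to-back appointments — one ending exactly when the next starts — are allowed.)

20

Sorted by end: (4,5)  (5,6)  (7,9)  (10,11)  (12,14)  (11,15)  (13,16)  (13,19)  (18,20)  (21,24)  (19,25)  (24,26)  (25,27)  (27,31)
take (4,5); take (5,6); take (7,9); take (10,11); take (12,14); skip (11,15); take (18,20); take (21,24); take (24,26); skip (25,27); take (27,31).
Selected: (4,5) (5,6) (7,9) (10,11) (12,14) (18,20) (21,24) (24,26) (27,31)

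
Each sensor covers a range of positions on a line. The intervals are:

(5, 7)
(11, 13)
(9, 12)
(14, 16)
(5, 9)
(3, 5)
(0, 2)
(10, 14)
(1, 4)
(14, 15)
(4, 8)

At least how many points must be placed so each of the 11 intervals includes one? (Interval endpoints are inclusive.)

4

By right end: [0,2]  [1,4]  [3,5]  [5,7]  [4,8]  [5,9]  [9,12]  [11,13]  [10,14]  [14,15]  [14,16]
[0,2] uncovered → point at 2; [3,5] uncovered → point at 5; [9,12] uncovered → point at 12; [14,15] uncovered → point at 15.
Points: 2, 5, 12, 15 (4 total).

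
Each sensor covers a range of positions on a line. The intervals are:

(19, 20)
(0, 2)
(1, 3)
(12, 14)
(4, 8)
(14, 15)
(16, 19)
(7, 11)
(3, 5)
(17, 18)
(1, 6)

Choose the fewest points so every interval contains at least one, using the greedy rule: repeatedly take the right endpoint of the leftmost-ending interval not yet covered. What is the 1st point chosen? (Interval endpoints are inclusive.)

Sorted: [0,2] [1,3] [3,5] [1,6] [4,8] [7,11] [12,14] [14,15] [17,18] [16,19] [19,20]
{[0,2],[1,3]} hit by 2; {[3,5],[1,6],[4,8]} hit by 5; {[7,11]} hit by 11; {[12,14],[14,15]} hit by 14; {[17,18],[16,19]} hit by 18; {[19,20]} hit by 20.
Points: 2, 5, 11, 14, 18, 20 (6 total).

2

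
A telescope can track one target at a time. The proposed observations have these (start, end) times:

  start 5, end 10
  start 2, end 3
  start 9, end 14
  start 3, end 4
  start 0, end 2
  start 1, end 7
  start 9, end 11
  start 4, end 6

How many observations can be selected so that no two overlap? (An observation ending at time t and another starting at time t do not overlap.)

5

Sorted by end: (0,2)  (2,3)  (3,4)  (4,6)  (1,7)  (5,10)  (9,11)  (9,14)
take (0,2); take (2,3); take (3,4); take (4,6); skip (1,7); take (9,11).
Selected 5 observations.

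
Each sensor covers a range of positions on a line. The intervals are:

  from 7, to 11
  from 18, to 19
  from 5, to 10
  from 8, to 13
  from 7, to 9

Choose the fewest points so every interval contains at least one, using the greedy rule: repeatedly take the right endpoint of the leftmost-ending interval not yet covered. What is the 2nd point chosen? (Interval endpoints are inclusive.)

19

Process intervals by earliest right end; each time one isn't hit yet, stab at its right endpoint.
Sorted: [7,9] [5,10] [7,11] [8,13] [18,19]
{[7,9],[5,10],[7,11],[8,13]} hit by 9; {[18,19]} hit by 19.
Points: 9, 19 (2 total).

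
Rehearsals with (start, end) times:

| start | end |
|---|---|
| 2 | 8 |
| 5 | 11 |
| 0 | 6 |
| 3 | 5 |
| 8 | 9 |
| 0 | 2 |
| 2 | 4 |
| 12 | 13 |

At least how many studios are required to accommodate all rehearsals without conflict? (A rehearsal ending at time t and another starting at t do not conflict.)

4

starts: [0, 0, 2, 2, 3, 5, 8, 12]
ends:   [2, 4, 5, 6, 8, 9, 11, 13]
s0→1 s0→2 e2→1 s2→2 s2→3 s3→4  — peak 4.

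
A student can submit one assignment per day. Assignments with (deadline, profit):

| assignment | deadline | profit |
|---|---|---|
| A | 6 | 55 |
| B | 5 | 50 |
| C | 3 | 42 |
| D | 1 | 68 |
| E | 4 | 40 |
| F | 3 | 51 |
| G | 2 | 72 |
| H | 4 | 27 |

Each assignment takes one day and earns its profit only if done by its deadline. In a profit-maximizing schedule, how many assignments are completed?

6

Take jobs in profit order; each goes to the latest open slot no later than its deadline.
Profit order: G=72 D=68 A=55 F=51 B=50 C=42 E=40 H=27
Assign: G→slot 2, D→slot 1, A→slot 6, F→slot 3, B→slot 5, C skipped, E→slot 4, H skipped.
Slots: [1:D] [2:G] [3:F] [4:E] [5:B] [6:A]
6 of 8 scheduled.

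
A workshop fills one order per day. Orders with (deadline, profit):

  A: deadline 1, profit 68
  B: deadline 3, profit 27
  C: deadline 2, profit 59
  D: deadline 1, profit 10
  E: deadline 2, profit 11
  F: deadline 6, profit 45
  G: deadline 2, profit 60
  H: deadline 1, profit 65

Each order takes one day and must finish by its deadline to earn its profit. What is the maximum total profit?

200

Profit order: A=68 H=65 G=60 C=59 F=45 B=27 E=11 D=10
Assign: A→slot 1, H skipped, G→slot 2, C skipped, F→slot 6, B→slot 3, E skipped, D skipped.
Slots: [1:A] [2:G] [3:B] [6:F]
Profit = 68 + 60 + 27 + 45 = 200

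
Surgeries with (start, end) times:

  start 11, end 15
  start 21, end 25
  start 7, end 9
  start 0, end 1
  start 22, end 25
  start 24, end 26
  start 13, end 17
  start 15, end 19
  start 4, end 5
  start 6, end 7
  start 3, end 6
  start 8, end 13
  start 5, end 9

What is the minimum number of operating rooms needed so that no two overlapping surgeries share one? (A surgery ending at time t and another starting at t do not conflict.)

3

The answer is the maximum number of intervals overlapping at any instant.
starts: [0, 3, 4, 5, 6, 7, 8, 11, 13, 15, 21, 22, 24]
ends:   [1, 5, 6, 7, 9, 9, 13, 15, 17, 19, 25, 25, 26]
s0→1 e1→0 s3→1 s4→2 e5→1 s5→2 e6→1 s6→2 e7→1 s7→2 s8→3  — peak 3.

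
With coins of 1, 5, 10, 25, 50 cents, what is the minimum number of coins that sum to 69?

69 = 1×50 + 1×10 + 1×5 + 4×1
Total coins = 1 + 1 + 1 + 4 = 7

7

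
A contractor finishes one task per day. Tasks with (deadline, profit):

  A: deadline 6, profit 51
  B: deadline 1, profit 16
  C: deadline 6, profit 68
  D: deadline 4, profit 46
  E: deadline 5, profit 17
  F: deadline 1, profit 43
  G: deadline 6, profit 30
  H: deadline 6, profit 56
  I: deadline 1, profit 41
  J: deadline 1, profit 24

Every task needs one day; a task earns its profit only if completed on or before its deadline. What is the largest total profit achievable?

Sort by profit descending; place each in the latest free slot ≤ its deadline.
Profit order: C=68 H=56 A=51 D=46 F=43 I=41 G=30 J=24 E=17 B=16
Assign: C→slot 6, H→slot 5, A→slot 4, D→slot 3, F→slot 1, I skipped, G→slot 2, J skipped, E skipped, B skipped.
Slots: [1:F] [2:G] [3:D] [4:A] [5:H] [6:C]
Profit = 43 + 30 + 46 + 51 + 56 + 68 = 294

294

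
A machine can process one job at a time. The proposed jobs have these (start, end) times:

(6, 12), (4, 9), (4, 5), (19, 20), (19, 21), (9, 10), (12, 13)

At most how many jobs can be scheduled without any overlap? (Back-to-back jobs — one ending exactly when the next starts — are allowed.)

4

Order by finish time; keep every interval that doesn't clash with the previous kept one.
Sorted by end: (4,5)  (4,9)  (9,10)  (6,12)  (12,13)  (19,20)  (19,21)
take (4,5); take (9,10); take (12,13); take (19,20).
Selected 4 jobs.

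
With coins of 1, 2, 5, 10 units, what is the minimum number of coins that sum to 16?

Use the largest denomination that fits, subtract, and repeat.
16 − 1×10→6 − 1×5→1 − 1×1→0
Total coins = 1 + 1 + 1 = 3

3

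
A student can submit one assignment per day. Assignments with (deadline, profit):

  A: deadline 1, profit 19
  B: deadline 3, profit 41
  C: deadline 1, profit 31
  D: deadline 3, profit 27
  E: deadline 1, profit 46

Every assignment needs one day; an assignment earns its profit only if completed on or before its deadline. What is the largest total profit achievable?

Sort by profit descending; place each in the latest free slot ≤ its deadline.
Profit order: E=46 B=41 C=31 D=27 A=19
Assign: E→slot 1, B→slot 3, C skipped, D→slot 2, A skipped.
Slots: [1:E] [2:D] [3:B]
Profit = 46 + 27 + 41 = 114

114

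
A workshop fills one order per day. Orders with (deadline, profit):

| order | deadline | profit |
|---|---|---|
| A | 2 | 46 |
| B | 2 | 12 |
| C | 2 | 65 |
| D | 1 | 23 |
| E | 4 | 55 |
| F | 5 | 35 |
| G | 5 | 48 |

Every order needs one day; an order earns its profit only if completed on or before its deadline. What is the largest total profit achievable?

249

Sort by profit descending; place each in the latest free slot ≤ its deadline.
Profit order: C=65 E=55 G=48 A=46 F=35 D=23 B=12
Assign: C→slot 2, E→slot 4, G→slot 5, A→slot 1, F→slot 3, D skipped, B skipped.
Slots: [1:A] [2:C] [3:F] [4:E] [5:G]
Profit = 46 + 65 + 35 + 55 + 48 = 249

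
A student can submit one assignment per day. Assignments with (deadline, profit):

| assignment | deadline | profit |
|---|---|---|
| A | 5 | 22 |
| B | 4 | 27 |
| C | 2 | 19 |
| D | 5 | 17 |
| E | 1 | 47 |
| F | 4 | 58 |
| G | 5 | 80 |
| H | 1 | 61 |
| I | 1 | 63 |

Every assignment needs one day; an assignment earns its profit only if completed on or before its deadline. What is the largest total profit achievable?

250

Take jobs in profit order; each goes to the latest open slot no later than its deadline.
By profit: G(d5,80), I(d1,63), H(d1,61), F(d4,58), E(d1,47), B(d4,27), A(d5,22), C(d2,19), D(d5,17)
G→slot 5; I→slot 1; H skipped; F→slot 4; E skipped; B→slot 3; A→slot 2; C skipped; D skipped.
Profit = 63 + 22 + 27 + 58 + 80 = 250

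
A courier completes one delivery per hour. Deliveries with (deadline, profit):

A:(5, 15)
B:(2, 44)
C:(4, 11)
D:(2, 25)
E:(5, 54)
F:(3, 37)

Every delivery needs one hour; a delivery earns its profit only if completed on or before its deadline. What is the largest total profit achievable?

Take jobs in profit order; each goes to the latest open slot no later than its deadline.
Profit order: E=54 B=44 F=37 D=25 A=15 C=11
Assign: E→slot 5, B→slot 2, F→slot 3, D→slot 1, A→slot 4, C skipped.
Slots: [1:D] [2:B] [3:F] [4:A] [5:E]
Profit = 25 + 44 + 37 + 15 + 54 = 175

175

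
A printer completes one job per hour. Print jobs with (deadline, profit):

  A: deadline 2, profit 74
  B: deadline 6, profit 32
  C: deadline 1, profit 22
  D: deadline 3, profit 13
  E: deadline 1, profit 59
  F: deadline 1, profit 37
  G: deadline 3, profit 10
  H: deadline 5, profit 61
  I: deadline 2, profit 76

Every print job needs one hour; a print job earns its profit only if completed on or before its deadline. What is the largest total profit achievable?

256

Sort by profit descending; place each in the latest free slot ≤ its deadline.
By profit: I(d2,76), A(d2,74), H(d5,61), E(d1,59), F(d1,37), B(d6,32), C(d1,22), D(d3,13), G(d3,10)
I→slot 2; A→slot 1; H→slot 5; E skipped; F skipped; B→slot 6; C skipped; D→slot 3; G skipped.
Profit = 74 + 76 + 13 + 61 + 32 = 256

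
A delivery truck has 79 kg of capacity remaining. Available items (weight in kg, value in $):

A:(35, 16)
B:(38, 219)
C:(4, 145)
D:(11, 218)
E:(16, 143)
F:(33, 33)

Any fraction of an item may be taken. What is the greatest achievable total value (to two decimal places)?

Sort by value per unit weight and fill in that order.
Ratios (sorted): C 36.25, D 19.82, E 8.94, B 5.76, F 1.00, A 0.46
take C (4 @ 145); take D (11 @ 218); take E (16 @ 143); take B (38 @ 219); take 10/33 of F → 10.00. Capacity used 79/79.
Total value = 735.00

735.00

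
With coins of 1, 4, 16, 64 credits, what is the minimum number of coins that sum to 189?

9

Use the largest denomination that fits, subtract, and repeat.
189 = 2×64 + 3×16 + 3×4 + 1×1
Total coins = 2 + 3 + 3 + 1 = 9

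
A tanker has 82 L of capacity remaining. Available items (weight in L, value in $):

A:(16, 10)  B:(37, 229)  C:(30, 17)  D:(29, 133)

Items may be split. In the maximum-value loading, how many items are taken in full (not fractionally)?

3

Greedy by value/weight ratio, highest first.
Ratios (sorted): B 6.19, D 4.59, A 0.62, C 0.57
take B (37 @ 229); take D (29 @ 133); take A (16 @ 10). Capacity used 82/82.
3 item(s) taken whole.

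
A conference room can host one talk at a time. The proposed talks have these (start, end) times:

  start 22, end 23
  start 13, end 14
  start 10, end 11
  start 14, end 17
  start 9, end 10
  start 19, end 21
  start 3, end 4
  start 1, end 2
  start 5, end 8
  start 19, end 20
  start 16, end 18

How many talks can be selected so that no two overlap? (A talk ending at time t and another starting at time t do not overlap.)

Greedy by earliest finish: after sorting by end time, pick each interval compatible with the last pick.
Sorted by end: (1,2)  (3,4)  (5,8)  (9,10)  (10,11)  (13,14)  (14,17)  (16,18)  (19,20)  (19,21)  (22,23)
take (1,2); take (3,4); take (5,8); take (9,10); take (10,11); take (13,14); take (14,17); take (19,20); skip (19,21); take (22,23).
Selected 9 talks.

9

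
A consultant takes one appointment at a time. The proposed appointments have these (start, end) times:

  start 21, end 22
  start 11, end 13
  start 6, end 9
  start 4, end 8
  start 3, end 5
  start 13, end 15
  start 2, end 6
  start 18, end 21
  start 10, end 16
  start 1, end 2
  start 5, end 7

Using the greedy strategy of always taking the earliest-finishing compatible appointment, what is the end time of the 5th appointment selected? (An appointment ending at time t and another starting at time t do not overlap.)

15

Order by finish time; keep every interval that doesn't clash with the previous kept one.
By end time: (1,2), (3,5), (2,6), (5,7), (4,8), (6,9), (11,13), (13,15), (10,16), (18,21), (21,22).
Pick (1,2); next start ≥ 2 → (3,5); next start ≥ 5 → (5,7); next start ≥ 7 → (11,13); next start ≥ 13 → (13,15); next start ≥ 15 → (18,21); next start ≥ 21 → (21,22).
Selected: (1,2) (3,5) (5,7) (11,13) (13,15) (18,21) (21,22)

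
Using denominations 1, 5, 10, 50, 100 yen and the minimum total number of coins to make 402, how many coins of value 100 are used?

4

402 = 4×100 + 2×1
Count of 100: 4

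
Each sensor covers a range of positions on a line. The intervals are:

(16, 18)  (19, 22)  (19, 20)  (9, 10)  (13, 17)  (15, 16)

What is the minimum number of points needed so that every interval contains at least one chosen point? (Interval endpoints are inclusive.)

Sort by right endpoint; whenever an interval is uncovered, place a point at its right end.
By right end: [9,10]  [15,16]  [13,17]  [16,18]  [19,20]  [19,22]
[9,10] uncovered → point at 10; [15,16] uncovered → point at 16; [19,20] uncovered → point at 20.
Points: 10, 16, 20 (3 total).

3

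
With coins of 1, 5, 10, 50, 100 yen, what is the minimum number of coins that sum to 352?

6

352 − 3×100→52 − 1×50→2 − 2×1→0
Total coins = 3 + 1 + 2 = 6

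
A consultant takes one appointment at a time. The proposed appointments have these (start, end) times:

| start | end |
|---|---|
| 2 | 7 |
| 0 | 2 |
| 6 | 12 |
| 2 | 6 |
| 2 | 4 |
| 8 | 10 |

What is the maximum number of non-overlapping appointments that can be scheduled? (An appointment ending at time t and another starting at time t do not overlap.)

Order by finish time; keep every interval that doesn't clash with the previous kept one.
By end time: (0,2), (2,4), (2,6), (2,7), (8,10), (6,12).
Pick (0,2); next start ≥ 2 → (2,4); next start ≥ 4 → (8,10).
Selected 3 appointments.

3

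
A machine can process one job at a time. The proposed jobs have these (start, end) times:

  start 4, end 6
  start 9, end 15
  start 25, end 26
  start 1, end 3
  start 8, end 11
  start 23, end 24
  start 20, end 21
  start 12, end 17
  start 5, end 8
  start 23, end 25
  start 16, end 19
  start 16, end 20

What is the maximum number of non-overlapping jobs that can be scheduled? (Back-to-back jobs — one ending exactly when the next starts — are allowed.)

7

By end time: (1,3), (4,6), (5,8), (8,11), (9,15), (12,17), (16,19), (16,20), (20,21), (23,24), (23,25), (25,26).
Pick (1,3); next start ≥ 3 → (4,6); next start ≥ 6 → (8,11); next start ≥ 11 → (12,17); next start ≥ 17 → (20,21); next start ≥ 21 → (23,24); next start ≥ 24 → (25,26).
Selected 7 jobs.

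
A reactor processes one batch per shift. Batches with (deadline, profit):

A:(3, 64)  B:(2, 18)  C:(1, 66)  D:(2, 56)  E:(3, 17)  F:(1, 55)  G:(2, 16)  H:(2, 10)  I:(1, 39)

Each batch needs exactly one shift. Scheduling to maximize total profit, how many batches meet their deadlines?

Profit order: C=66 A=64 D=56 F=55 I=39 B=18 E=17 G=16 H=10
Assign: C→slot 1, A→slot 3, D→slot 2, F skipped, I skipped, B skipped, E skipped, G skipped, H skipped.
Slots: [1:C] [2:D] [3:A]
3 of 9 scheduled.

3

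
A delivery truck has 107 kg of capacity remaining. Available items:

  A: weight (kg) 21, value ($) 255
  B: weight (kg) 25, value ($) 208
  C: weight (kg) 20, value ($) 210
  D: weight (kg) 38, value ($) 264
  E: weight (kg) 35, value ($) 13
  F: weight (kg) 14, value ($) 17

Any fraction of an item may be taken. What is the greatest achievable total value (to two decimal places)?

Greedy by value/weight ratio, highest first.
Order: A (255/21=12.14) > C (210/20=10.50) > B (208/25=8.32) > D (264/38=6.95) > F (17/14=1.21) > E (13/35=0.37)
Fill: take A (21 @ 255) → take C (20 @ 210) → take B (25 @ 208) → take D (38 @ 264) → take 3/14 of F → 3.64; 107/107 used.
Total value = 940.64

940.64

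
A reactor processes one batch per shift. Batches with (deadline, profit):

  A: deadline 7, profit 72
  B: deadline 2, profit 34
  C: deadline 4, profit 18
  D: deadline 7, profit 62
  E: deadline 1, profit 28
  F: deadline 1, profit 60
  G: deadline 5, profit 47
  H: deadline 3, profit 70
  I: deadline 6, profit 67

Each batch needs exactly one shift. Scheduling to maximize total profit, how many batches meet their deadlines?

Take jobs in profit order; each goes to the latest open slot no later than its deadline.
Profit order: A=72 H=70 I=67 D=62 F=60 G=47 B=34 E=28 C=18
Assign: A→slot 7, H→slot 3, I→slot 6, D→slot 5, F→slot 1, G→slot 4, B→slot 2, E skipped, C skipped.
Slots: [1:F] [2:B] [3:H] [4:G] [5:D] [6:I] [7:A]
7 of 9 scheduled.

7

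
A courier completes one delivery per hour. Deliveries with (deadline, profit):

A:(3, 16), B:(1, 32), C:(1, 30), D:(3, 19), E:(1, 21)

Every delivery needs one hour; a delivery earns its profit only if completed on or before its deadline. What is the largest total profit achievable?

Take jobs in profit order; each goes to the latest open slot no later than its deadline.
By profit: B(d1,32), C(d1,30), E(d1,21), D(d3,19), A(d3,16)
B→slot 1; C skipped; E skipped; D→slot 3; A→slot 2.
Profit = 32 + 16 + 19 = 67

67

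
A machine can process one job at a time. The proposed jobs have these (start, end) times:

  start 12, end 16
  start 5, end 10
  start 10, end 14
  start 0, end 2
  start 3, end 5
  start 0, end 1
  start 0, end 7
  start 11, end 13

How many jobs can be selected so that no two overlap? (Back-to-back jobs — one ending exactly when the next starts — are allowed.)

Greedy by earliest finish: after sorting by end time, pick each interval compatible with the last pick.
By end time: (0,1), (0,2), (3,5), (0,7), (5,10), (11,13), (10,14), (12,16).
Pick (0,1); next start ≥ 1 → (3,5); next start ≥ 5 → (5,10); next start ≥ 10 → (11,13).
Selected 4 jobs.

4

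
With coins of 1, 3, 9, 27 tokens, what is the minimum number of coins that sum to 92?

6

92 − 3×27→11 − 1×9→2 − 2×1→0
Total coins = 3 + 1 + 2 = 6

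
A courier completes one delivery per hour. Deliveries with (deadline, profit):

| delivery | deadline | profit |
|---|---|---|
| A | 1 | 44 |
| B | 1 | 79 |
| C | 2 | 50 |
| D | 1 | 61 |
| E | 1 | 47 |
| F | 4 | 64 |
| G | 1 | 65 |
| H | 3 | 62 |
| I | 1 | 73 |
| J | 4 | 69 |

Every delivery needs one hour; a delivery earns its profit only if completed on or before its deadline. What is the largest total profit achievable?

274

Sort by profit descending; place each in the latest free slot ≤ its deadline.
By profit: B(d1,79), I(d1,73), J(d4,69), G(d1,65), F(d4,64), H(d3,62), D(d1,61), C(d2,50), E(d1,47), A(d1,44)
B→slot 1; I skipped; J→slot 4; G skipped; F→slot 3; H→slot 2; D skipped; C skipped; E skipped; A skipped.
Profit = 79 + 62 + 64 + 69 = 274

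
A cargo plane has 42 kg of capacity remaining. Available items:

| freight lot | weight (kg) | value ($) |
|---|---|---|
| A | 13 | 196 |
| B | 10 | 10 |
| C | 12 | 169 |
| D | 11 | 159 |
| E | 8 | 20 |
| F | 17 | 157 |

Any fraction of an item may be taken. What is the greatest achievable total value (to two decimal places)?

Sort by value per unit weight and fill in that order.
Ratios (sorted): A 15.08, D 14.45, C 14.08, F 9.24, E 2.50, B 1.00
take A (13 @ 196); take D (11 @ 159); take C (12 @ 169); take 6/17 of F → 55.41. Capacity used 42/42.
Total value = 579.41

579.41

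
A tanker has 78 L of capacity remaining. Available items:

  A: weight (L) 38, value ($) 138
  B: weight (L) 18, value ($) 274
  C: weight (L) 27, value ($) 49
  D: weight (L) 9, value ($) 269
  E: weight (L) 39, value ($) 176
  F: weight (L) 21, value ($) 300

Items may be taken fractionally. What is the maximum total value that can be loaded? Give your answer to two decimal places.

978.38

Ratios (sorted): D 29.89, B 15.22, F 14.29, E 4.51, A 3.63, C 1.81
take D (9 @ 269); take B (18 @ 274); take F (21 @ 300); take 30/39 of E → 135.38. Capacity used 78/78.
Total value = 978.38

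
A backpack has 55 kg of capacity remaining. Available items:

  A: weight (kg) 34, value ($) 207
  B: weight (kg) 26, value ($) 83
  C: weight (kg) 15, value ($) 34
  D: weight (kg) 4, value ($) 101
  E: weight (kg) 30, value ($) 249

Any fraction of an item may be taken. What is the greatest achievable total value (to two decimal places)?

Sort by value per unit weight and fill in that order.
Ratios (sorted): D 25.25, E 8.30, A 6.09, B 3.19, C 2.27
take D (4 @ 101); take E (30 @ 249); take 21/34 of A → 127.85. Capacity used 55/55.
Total value = 477.85

477.85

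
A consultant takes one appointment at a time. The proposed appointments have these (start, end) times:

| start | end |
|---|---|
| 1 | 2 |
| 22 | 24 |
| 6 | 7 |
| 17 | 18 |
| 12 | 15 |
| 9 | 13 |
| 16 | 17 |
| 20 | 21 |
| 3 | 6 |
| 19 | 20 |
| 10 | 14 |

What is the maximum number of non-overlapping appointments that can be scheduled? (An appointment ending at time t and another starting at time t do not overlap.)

Sort by end time and greedily take each interval whose start is ≥ the last chosen end.
Sorted by end: (1,2)  (3,6)  (6,7)  (9,13)  (10,14)  (12,15)  (16,17)  (17,18)  (19,20)  (20,21)  (22,24)
take (1,2); take (3,6); take (6,7); take (9,13); skip (12,15); take (16,17); take (17,18); take (19,20); take (20,21); take (22,24).
Selected 9 appointments.

9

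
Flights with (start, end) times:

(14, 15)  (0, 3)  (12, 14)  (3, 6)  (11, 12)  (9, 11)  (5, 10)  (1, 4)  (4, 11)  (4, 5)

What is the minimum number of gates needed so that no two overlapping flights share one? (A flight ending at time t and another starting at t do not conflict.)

3

The answer is the maximum number of intervals overlapping at any instant.
starts: [0, 1, 3, 4, 4, 5, 9, 11, 12, 14]
ends:   [3, 4, 5, 6, 10, 11, 11, 12, 14, 15]
s0→1 s1→2 e3→1 s3→2 e4→1 s4→2 s4→3  — peak 3.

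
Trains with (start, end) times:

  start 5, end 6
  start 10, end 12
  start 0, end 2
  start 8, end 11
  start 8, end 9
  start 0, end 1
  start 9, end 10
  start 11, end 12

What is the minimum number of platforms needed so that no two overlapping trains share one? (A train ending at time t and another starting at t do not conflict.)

2

The answer is the maximum number of intervals overlapping at any instant.
starts: [0, 0, 5, 8, 8, 9, 10, 11]
ends:   [1, 2, 6, 9, 10, 11, 12, 12]
s0→1 s0→2  — peak 2.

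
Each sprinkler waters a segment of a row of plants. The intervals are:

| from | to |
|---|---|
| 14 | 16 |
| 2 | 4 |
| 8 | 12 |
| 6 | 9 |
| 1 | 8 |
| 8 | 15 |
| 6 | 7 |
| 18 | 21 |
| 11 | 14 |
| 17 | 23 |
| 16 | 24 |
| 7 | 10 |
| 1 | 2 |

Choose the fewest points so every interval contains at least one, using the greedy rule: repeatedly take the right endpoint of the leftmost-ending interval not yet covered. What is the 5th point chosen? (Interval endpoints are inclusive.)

21

Process intervals by earliest right end; each time one isn't hit yet, stab at its right endpoint.
By right end: [1,2]  [2,4]  [6,7]  [1,8]  [6,9]  [7,10]  [8,12]  [11,14]  [8,15]  [14,16]  [18,21]  [17,23]  [16,24]
[1,2] uncovered → point at 2; [6,7] uncovered → point at 7; [8,12] uncovered → point at 12; [14,16] uncovered → point at 16; [18,21] uncovered → point at 21.
Points: 2, 7, 12, 16, 21 (5 total).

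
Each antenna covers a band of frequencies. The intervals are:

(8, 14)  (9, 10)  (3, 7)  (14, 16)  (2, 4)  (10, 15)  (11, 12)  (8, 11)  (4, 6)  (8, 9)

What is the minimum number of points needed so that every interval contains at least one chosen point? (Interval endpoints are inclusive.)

4

By right end: [2,4]  [4,6]  [3,7]  [8,9]  [9,10]  [8,11]  [11,12]  [8,14]  [10,15]  [14,16]
[2,4] uncovered → point at 4; [8,9] uncovered → point at 9; [11,12] uncovered → point at 12; [14,16] uncovered → point at 16.
Points: 4, 9, 12, 16 (4 total).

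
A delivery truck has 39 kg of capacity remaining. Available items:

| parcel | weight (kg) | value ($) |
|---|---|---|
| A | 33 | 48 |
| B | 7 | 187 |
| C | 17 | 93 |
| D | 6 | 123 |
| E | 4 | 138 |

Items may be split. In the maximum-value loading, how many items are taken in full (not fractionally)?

Greedy by value/weight ratio, highest first.
Order: E (138/4=34.50) > B (187/7=26.71) > D (123/6=20.50) > C (93/17=5.47) > A (48/33=1.45)
Fill: take E (4 @ 138) → take B (7 @ 187) → take D (6 @ 123) → take C (17 @ 93) → take 5/33 of A → 7.27; 39/39 used.
4 item(s) taken whole; one partial (take 5/33 of A).

4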